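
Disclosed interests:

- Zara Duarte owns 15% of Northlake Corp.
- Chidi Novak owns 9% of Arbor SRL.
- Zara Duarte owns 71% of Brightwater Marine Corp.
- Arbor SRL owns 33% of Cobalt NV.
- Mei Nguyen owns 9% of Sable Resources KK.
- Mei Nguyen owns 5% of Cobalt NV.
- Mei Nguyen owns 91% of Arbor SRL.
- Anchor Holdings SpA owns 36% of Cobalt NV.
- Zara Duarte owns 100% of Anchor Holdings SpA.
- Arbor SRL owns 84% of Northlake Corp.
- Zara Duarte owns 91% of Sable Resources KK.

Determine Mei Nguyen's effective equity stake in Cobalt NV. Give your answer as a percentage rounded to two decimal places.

Mei reaches Cobalt along 2 paths.
Direct stake: 5% = 5%.
Via Arbor: 91% × 33% = 30.03%.
Total: 5% + 30.03% = 35.03%.

35.03%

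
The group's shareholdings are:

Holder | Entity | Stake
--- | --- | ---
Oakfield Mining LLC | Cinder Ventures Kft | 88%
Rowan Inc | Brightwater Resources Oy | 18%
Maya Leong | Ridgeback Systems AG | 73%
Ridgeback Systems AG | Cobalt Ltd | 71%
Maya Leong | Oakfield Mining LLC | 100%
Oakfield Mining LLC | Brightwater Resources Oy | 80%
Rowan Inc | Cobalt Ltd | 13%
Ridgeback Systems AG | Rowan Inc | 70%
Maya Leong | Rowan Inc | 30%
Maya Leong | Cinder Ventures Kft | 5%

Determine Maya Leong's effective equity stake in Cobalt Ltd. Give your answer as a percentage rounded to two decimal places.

Maya reaches Cobalt along 3 paths.
Via Ridgeback → Rowan: 73% × 70% × 13% = 6.643%.
Via Rowan: 30% × 13% = 3.9%.
Via Ridgeback: 73% × 71% = 51.83%.
Total: 6.643% + 3.9% + 51.83% = 62.373%.
Rounded: 62.37%.

62.37%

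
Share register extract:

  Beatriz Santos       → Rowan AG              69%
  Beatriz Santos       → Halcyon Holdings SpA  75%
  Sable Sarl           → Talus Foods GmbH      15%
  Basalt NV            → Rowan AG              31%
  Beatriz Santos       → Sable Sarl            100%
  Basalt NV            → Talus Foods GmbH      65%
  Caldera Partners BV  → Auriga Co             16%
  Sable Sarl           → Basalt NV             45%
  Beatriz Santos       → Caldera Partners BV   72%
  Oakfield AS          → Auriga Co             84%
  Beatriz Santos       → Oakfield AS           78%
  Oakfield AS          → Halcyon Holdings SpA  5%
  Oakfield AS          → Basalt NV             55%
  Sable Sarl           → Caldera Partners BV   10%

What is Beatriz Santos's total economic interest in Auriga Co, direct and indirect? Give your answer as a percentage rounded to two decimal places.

Beatriz reaches Auriga along 3 paths.
Via Oakfield: 78% × 84% = 65.52%.
Via Sable → Caldera: 100% × 10% × 16% = 1.6%.
Via Caldera: 72% × 16% = 11.52%.
Total: 65.52% + 1.6% + 11.52% = 78.64%.

78.64%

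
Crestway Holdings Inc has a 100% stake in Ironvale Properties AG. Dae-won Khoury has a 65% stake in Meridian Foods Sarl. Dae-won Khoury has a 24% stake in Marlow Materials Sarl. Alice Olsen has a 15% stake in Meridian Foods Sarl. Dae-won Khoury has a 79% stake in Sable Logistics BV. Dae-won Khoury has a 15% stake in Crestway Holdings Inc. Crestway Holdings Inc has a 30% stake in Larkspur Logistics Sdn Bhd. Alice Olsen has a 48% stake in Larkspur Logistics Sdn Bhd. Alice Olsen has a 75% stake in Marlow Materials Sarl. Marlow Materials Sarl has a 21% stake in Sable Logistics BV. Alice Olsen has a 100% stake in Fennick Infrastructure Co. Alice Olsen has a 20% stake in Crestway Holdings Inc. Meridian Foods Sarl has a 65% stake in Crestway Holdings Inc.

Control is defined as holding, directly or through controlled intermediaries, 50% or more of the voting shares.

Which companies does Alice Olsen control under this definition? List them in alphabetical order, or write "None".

Fennick Infrastructure Co, Marlow Materials Sarl

Alice holds 75% of Marlow, so Alice controls Marlow.
Alice holds 100% of Fennick, so Alice controls Fennick.
No other company's threshold is met.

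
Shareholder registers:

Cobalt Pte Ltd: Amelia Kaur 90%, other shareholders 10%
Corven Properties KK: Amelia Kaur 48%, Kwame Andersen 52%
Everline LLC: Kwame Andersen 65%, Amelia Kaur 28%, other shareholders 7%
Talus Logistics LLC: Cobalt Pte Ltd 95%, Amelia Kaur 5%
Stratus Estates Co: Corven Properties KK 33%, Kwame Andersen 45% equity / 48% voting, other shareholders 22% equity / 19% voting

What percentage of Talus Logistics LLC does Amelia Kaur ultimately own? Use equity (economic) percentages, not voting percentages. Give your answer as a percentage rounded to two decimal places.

90.50%

Amelia reaches Talus along 2 paths.
Via Cobalt: 90% × 95% = 85.5%.
Direct stake: 5% = 5%.
Total: 85.5% + 5% = 90.5%.
Rounded: 90.50%.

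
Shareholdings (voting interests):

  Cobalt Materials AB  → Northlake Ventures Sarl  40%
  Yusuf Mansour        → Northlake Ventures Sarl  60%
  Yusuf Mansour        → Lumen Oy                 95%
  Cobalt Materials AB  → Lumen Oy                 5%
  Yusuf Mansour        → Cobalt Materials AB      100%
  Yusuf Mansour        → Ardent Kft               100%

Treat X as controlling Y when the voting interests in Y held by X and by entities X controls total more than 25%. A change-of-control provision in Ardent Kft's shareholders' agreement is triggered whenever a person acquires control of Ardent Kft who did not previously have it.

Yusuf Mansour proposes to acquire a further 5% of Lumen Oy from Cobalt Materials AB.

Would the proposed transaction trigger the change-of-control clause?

No

The purchase adds only to Yusuf's holdings (Cobalt's stake shrinks), so Yusuf is the only person who could newly come to control Ardent.
Yusuf holds 100% of Ardent, so Yusuf controls Ardent.
So Yusuf already controls Ardent before the transaction.
After the purchase, Yusuf's direct stake in Lumen rises to 95% + 5% = 100%, and Cobalt's stake falls to 0%.
Yusuf controlled Ardent already, so this is not a new person acquiring control; every other person's position is unchanged or reduced.
No new person acquires control, so the clause is not triggered.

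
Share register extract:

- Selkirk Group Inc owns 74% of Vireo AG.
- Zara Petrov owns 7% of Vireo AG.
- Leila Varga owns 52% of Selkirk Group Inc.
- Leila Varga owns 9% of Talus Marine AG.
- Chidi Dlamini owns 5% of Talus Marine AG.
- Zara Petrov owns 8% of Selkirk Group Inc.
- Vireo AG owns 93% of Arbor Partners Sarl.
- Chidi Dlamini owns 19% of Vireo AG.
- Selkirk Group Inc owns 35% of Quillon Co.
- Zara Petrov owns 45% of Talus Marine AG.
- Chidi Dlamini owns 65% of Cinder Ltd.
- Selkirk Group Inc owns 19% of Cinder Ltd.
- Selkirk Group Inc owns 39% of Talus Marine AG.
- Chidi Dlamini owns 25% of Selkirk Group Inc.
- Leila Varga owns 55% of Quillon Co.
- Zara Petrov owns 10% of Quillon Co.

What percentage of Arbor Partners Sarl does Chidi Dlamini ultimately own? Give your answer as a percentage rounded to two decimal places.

34.88%

Chidi reaches Arbor along 2 paths.
Via Vireo: 19% × 93% = 17.67%.
Via Selkirk → Vireo: 25% × 74% × 93% = 17.205%.
Total: 17.67% + 17.205% = 34.875%.
Rounded: 34.88%.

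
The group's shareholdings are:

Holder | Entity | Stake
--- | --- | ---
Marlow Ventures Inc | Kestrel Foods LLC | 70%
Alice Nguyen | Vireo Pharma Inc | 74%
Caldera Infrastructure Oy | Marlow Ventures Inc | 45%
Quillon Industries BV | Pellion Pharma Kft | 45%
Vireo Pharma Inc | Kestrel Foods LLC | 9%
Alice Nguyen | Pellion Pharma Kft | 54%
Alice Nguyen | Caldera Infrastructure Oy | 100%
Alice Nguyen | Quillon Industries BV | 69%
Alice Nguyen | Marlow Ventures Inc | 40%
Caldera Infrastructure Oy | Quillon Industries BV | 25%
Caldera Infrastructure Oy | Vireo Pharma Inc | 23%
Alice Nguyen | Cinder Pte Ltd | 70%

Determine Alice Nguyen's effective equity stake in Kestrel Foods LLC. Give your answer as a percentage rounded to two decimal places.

Alice reaches Kestrel along 4 paths.
Via Vireo: 74% × 9% = 6.66%.
Via Caldera → Vireo: 100% × 23% × 9% = 2.07%.
Via Caldera → Marlow: 100% × 45% × 70% = 31.5%.
Via Marlow: 40% × 70% = 28%.
Total: 6.66% + 2.07% + 31.5% + 28% = 68.23%.

68.23%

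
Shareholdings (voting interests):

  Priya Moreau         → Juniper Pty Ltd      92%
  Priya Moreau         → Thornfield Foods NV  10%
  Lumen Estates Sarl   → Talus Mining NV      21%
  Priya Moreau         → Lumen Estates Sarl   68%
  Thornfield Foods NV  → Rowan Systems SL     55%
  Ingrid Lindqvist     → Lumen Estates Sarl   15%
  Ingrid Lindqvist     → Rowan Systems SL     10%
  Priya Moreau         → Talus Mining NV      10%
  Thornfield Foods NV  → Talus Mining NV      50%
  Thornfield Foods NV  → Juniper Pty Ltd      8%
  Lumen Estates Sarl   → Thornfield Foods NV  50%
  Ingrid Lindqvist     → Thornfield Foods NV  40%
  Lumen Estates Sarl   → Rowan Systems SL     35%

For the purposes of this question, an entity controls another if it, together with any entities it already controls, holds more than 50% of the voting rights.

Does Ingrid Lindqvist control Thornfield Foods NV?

Ingrid's largest direct stake is 40% in Thornfield, which does not meet the threshold, so Ingrid controls no company.
In Thornfield, Ingrid's side holds only 40%, not > 50%.
So Ingrid does not control Thornfield.

No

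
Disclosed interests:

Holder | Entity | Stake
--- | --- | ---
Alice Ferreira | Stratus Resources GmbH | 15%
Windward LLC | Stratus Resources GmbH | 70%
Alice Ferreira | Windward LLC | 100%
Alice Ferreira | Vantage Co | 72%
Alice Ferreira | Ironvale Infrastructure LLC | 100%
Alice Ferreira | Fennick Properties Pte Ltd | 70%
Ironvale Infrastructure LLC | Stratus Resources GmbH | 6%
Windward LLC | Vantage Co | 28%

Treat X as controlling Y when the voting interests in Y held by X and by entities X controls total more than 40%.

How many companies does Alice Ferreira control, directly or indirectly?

5

Alice holds 100% of Ironvale, so Alice controls Ironvale.
Alice holds 100% of Windward, so Alice controls Windward.
Alice holds 70% of Fennick, so Alice controls Fennick.
Windward and Alice together hold 28% + 72% = 100% of Vantage, so Alice controls Vantage.
Ironvale and Windward and Alice together hold 6% + 70% + 15% = 91% of Stratus, so Alice controls Stratus.
Alice controls 5 companies.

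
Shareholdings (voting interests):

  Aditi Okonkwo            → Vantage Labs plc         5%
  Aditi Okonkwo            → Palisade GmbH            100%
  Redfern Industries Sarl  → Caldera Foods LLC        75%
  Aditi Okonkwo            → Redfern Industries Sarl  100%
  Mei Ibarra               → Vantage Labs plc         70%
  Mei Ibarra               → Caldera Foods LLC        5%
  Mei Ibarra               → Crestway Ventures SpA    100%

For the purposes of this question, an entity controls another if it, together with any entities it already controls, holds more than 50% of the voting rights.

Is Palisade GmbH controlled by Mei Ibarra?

No

Mei holds 70% of Vantage, so Mei controls Vantage.
Mei holds 100% of Crestway, so Mei controls Crestway.
Neither Mei nor any entity Mei controls holds any voting interest in Palisade.
So Mei does not control Palisade.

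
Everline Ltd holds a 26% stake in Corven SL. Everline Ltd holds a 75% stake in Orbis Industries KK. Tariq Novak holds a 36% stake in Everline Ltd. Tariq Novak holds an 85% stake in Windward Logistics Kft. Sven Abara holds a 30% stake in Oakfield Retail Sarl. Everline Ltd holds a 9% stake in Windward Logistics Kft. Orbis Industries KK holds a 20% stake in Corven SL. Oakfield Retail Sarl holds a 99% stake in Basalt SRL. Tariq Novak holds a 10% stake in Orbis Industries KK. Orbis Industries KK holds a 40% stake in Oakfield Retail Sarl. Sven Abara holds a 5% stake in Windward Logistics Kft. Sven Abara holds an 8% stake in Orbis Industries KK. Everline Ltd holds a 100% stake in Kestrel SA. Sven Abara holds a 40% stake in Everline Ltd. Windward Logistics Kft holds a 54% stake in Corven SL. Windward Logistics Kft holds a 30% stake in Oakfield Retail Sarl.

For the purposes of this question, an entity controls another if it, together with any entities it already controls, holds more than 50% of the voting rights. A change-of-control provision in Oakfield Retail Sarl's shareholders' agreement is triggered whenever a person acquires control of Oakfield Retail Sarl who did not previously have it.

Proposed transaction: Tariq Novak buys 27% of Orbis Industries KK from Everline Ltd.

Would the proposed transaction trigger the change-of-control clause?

No

The purchase adds only to Tariq's holdings (Everline's stake shrinks), so Tariq is the only person who could newly come to control Oakfield.
Tariq holds 85% of Windward, so Tariq controls Windward.
Windward holds 54% of Corven, so Tariq controls Corven.
In Oakfield, Tariq's side holds only 30%, not > 50%.
So before the transaction, Tariq does not control Oakfield.
After the purchase, Tariq's direct stake in Orbis rises to 10% + 27% = 37%, and Everline's stake falls to 48%.
Tariq's side now holds 37% of Orbis, not > 50%, so Tariq still does not control Orbis.
After the transaction, Tariq's side holds 30% of Oakfield, not > 50%, so Tariq still does not control Oakfield.
No new person acquires control, so the clause is not triggered.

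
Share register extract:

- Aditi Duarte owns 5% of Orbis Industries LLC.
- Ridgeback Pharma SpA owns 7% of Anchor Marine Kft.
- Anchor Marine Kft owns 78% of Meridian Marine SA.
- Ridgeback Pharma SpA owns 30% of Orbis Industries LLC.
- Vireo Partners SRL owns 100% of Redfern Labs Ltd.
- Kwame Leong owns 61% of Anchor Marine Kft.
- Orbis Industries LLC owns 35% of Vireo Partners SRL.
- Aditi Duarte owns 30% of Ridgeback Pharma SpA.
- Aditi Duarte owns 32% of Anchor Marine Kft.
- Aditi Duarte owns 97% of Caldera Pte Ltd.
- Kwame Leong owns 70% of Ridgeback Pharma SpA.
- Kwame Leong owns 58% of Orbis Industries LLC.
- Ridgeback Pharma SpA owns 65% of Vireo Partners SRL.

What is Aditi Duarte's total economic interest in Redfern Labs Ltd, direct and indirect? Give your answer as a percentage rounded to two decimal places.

24.40%

Aditi reaches Redfern along 3 paths.
Via Ridgeback → Vireo: 30% × 65% × 100% = 19.5%.
Via Ridgeback → Orbis → Vireo: 30% × 30% × 35% × 100% = 3.15%.
Via Orbis → Vireo: 5% × 35% × 100% = 1.75%.
Total: 19.5% + 3.15% + 1.75% = 24.4%.
Rounded: 24.40%.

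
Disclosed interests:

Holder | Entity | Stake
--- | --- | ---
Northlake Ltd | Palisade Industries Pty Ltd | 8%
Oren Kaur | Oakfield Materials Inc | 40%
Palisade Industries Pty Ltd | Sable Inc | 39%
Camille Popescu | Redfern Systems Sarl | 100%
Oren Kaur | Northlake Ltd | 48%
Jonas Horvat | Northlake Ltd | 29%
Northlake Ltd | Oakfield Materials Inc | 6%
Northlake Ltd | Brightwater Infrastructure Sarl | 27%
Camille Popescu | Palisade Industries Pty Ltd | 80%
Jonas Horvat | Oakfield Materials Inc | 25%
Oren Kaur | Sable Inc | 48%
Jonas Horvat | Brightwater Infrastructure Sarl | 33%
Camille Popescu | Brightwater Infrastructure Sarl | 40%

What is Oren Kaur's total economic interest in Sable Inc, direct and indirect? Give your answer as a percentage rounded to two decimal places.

Oren reaches Sable along 2 paths.
Via Northlake → Palisade: 48% × 8% × 39% = 1.4976%.
Direct stake: 48% = 48%.
Total: 1.4976% + 48% = 49.4976%.
Rounded: 49.50%.

49.50%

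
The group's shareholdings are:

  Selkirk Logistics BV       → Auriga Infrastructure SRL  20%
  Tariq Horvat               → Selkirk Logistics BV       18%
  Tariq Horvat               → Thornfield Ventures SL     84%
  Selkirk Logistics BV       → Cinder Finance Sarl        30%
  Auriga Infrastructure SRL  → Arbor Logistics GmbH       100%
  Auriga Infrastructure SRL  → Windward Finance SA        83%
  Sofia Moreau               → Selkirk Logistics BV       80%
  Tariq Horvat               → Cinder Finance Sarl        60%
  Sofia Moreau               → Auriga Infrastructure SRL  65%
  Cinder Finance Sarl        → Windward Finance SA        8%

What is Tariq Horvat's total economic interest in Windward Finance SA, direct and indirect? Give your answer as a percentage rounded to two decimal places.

8.22%

Tariq reaches Windward along 3 paths.
Via Selkirk → Auriga: 18% × 20% × 83% = 2.988%.
Via Selkirk → Cinder: 18% × 30% × 8% = 0.432%.
Via Cinder: 60% × 8% = 4.8%.
Total: 2.988% + 0.432% + 4.8% = 8.22%.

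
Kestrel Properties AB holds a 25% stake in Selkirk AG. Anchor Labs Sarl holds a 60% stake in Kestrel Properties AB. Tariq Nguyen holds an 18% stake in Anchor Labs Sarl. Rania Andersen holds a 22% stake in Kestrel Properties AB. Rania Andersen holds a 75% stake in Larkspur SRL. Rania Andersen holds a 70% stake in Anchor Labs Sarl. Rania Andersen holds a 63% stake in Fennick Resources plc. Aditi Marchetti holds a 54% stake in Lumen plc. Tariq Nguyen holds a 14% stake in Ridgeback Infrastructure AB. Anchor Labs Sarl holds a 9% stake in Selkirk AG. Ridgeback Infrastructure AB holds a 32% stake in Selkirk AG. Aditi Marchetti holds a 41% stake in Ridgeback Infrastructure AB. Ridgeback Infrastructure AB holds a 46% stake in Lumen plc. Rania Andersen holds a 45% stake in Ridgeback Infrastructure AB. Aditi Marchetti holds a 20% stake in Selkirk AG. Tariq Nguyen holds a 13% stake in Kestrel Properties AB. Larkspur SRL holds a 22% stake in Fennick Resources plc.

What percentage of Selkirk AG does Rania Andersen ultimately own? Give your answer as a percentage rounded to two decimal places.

Rania reaches Selkirk along 4 paths.
Via Ridgeback: 45% × 32% = 14.4%.
Via Kestrel: 22% × 25% = 5.5%.
Via Anchor → Kestrel: 70% × 60% × 25% = 10.5%.
Via Anchor: 70% × 9% = 6.3%.
Total: 14.4% + 5.5% + 10.5% + 6.3% = 36.7%.
Rounded: 36.70%.

36.70%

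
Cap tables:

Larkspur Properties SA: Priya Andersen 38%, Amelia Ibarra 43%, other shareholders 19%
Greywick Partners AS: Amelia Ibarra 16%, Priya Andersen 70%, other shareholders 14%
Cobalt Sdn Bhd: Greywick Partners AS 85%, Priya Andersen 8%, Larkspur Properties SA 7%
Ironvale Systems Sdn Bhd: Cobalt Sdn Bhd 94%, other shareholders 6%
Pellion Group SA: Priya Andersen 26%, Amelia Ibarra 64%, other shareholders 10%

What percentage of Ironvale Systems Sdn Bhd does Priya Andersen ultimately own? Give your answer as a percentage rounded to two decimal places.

65.95%

Priya reaches Ironvale along 3 paths.
Via Greywick → Cobalt: 70% × 85% × 94% = 55.93%.
Via Cobalt: 8% × 94% = 7.52%.
Via Larkspur → Cobalt: 38% × 7% × 94% = 2.5004%.
Total: 55.93% + 7.52% + 2.5004% = 65.9504%.
Rounded: 65.95%.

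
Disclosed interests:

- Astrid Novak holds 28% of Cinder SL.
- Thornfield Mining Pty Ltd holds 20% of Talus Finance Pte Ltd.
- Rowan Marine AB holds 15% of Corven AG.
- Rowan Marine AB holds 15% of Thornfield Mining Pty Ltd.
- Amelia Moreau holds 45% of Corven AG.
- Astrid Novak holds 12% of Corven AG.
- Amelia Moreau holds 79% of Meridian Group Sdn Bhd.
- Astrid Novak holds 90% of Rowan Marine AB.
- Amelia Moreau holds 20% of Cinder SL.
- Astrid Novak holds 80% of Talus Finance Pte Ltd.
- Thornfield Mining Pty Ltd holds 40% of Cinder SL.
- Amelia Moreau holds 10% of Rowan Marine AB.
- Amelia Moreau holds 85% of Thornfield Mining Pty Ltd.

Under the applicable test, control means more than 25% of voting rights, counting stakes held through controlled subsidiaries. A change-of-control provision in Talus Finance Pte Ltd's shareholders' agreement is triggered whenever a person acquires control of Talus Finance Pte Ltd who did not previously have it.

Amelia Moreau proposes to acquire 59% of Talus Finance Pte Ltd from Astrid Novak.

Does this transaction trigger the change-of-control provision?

Yes

The purchase adds only to Amelia's holdings (Astrid's stake shrinks), so Amelia is the only person who could newly come to control Talus.
Amelia holds 85% of Thornfield, so Amelia controls Thornfield.
Amelia holds 45% of Corven, so Amelia controls Corven.
Amelia holds 79% of Meridian, so Amelia controls Meridian.
Thornfield and Amelia together hold 40% + 20% = 60% of Cinder, so Amelia controls Cinder.
In Talus, Amelia's side holds only 20%, not > 25%.
So before the transaction, Amelia does not control Talus.
After the purchase, Amelia holds 59% of Talus directly, and Astrid's stake falls to 21%.
Thornfield and Amelia together hold 20% + 59% = 79% of Talus, so Amelia controls Talus.
Amelia did not control Talus before and does after, so the clause is triggered.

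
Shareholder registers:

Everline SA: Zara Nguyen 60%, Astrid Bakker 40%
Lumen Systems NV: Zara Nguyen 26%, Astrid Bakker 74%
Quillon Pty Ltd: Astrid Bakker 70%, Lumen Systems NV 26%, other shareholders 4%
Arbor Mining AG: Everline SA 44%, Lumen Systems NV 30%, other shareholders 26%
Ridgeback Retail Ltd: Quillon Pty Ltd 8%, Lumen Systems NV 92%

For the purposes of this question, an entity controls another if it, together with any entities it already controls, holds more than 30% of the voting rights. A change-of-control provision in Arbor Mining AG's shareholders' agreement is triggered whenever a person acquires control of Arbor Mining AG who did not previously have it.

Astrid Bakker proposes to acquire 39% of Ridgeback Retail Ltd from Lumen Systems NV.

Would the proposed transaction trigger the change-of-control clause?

No

The purchase adds only to Astrid's holdings (Lumen's stake shrinks), so Astrid is the only person who could newly come to control Arbor.
Astrid holds 74% of Lumen, so Astrid controls Lumen.
Astrid holds 40% of Everline, so Astrid controls Everline.
Everline and Lumen together hold 44% + 30% = 74% of Arbor, so Astrid controls Arbor.
So Astrid already controls Arbor before the transaction.
After the purchase, Astrid holds 39% of Ridgeback directly, and Lumen's stake falls to 53%.
Astrid controlled Arbor already, so this is not a new person acquiring control; every other person's position is unchanged or reduced.
No new person acquires control, so the clause is not triggered.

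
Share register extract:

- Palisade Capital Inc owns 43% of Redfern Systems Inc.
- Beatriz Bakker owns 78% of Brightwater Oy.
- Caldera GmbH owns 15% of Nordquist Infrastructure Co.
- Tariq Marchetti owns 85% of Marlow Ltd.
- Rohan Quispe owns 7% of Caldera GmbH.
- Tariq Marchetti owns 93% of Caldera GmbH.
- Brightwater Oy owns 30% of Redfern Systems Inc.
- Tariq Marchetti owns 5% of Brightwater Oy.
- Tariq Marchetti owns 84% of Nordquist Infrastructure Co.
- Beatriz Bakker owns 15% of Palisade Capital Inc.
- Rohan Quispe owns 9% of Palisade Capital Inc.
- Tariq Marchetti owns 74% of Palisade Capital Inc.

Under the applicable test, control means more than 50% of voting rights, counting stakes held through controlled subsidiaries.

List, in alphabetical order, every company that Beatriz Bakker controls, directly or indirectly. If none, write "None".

Beatriz holds 78% of Brightwater, so Beatriz controls Brightwater.
No other company's threshold is met.

Brightwater Oy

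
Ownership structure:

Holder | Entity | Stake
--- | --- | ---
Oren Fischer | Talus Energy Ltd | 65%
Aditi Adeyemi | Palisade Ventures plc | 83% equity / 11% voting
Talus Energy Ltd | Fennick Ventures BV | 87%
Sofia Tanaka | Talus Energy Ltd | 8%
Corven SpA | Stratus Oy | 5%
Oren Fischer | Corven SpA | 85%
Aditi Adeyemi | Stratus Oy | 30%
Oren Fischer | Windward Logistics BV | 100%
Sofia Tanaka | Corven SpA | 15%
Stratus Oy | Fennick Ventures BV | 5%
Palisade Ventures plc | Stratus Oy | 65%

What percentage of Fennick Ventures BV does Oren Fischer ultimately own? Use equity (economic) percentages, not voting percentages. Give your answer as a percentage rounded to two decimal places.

56.76%

Oren reaches Fennick along 2 paths.
Via Talus: 65% × 87% = 56.55%.
Via Corven → Stratus: 85% × 5% × 5% = 0.2125%.
Total: 56.55% + 0.2125% = 56.7625%.
Rounded: 56.76%.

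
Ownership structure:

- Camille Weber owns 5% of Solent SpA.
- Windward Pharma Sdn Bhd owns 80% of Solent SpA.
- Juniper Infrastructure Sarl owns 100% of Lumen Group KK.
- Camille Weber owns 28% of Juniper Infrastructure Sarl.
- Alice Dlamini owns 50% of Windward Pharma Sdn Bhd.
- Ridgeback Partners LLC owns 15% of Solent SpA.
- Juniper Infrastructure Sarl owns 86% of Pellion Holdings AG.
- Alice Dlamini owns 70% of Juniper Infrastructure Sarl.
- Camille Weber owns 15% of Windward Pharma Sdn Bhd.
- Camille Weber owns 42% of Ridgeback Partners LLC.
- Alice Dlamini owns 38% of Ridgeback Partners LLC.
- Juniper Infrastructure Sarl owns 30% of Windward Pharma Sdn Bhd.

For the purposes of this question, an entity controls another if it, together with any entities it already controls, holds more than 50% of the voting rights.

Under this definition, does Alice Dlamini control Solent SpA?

Alice holds 70% of Juniper, so Alice controls Juniper.
Alice and Juniper together hold 50% + 30% = 80% of Windward, so Alice controls Windward.
Windward holds 80% of Solent, so Alice controls Solent.

Yes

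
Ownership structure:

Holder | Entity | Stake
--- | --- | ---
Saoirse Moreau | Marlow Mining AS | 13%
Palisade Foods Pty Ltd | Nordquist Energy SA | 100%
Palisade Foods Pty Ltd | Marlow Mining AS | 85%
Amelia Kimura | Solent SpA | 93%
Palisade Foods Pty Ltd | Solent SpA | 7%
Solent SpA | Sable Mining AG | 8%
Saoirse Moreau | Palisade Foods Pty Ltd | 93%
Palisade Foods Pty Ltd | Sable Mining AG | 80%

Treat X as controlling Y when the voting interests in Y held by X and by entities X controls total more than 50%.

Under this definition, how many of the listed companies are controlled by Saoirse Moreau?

Saoirse holds 93% of Palisade, so Saoirse controls Palisade.
Palisade and Saoirse together hold 85% + 13% = 98% of Marlow, so Saoirse controls Marlow.
Palisade holds 80% of Sable, so Saoirse controls Sable.
Palisade holds 100% of Nordquist, so Saoirse controls Nordquist.
No other company's threshold is met.
Saoirse controls 4 companies.

4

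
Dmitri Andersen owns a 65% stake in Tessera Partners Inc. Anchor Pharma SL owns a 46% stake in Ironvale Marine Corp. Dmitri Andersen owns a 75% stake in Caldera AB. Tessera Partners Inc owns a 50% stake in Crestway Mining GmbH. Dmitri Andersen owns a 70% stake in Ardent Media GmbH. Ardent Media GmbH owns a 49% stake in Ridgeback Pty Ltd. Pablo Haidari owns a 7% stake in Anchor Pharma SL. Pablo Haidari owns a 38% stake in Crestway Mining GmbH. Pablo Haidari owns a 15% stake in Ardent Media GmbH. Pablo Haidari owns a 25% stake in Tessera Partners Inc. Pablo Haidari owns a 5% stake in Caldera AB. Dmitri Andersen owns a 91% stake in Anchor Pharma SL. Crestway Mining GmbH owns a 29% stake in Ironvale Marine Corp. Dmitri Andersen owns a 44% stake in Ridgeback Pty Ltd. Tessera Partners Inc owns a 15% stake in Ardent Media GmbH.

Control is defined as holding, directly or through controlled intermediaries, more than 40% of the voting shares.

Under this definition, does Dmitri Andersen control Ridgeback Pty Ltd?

Dmitri holds 65% of Tessera, so Dmitri controls Tessera.
Tessera and Dmitri together hold 15% + 70% = 85% of Ardent, so Dmitri controls Ardent.
Ardent and Dmitri together hold 49% + 44% = 93% of Ridgeback, so Dmitri controls Ridgeback.

Yes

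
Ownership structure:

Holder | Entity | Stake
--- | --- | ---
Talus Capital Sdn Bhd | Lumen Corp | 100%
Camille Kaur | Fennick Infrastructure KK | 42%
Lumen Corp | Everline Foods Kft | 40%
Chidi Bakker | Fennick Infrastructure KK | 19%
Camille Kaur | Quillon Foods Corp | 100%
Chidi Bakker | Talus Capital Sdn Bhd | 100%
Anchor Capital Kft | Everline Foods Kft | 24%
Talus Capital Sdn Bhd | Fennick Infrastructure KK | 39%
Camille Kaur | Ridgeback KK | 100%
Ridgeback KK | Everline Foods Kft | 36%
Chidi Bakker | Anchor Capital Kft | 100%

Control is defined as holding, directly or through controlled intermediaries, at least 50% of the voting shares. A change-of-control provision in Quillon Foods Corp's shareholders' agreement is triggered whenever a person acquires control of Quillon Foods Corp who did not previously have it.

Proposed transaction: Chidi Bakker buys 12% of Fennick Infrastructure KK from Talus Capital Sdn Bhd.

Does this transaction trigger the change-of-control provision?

No

The purchase adds only to Chidi's holdings (Talus's stake shrinks), so Chidi is the only person who could newly come to control Quillon.
Chidi holds 100% of Talus, so Chidi controls Talus.
Chidi holds 100% of Anchor, so Chidi controls Anchor.
Chidi and Talus together hold 19% + 39% = 58% of Fennick, so Chidi controls Fennick.
Talus holds 100% of Lumen, so Chidi controls Lumen.
Lumen and Anchor together hold 40% + 24% = 64% of Everline, so Chidi controls Everline.
Neither Chidi nor any entity Chidi controls holds any voting interest in Quillon.
So before the transaction, Chidi does not control Quillon.
After the purchase, Chidi's direct stake in Fennick rises to 19% + 12% = 31%, and Talus's stake falls to 27%.
Chidi and Talus together hold 31% + 27% = 58% of Fennick, so Chidi controls Fennick.
After the transaction, neither Chidi nor any entity Chidi controls holds a voting interest in Quillon, so Chidi still does not control it.
No new person acquires control, so the clause is not triggered.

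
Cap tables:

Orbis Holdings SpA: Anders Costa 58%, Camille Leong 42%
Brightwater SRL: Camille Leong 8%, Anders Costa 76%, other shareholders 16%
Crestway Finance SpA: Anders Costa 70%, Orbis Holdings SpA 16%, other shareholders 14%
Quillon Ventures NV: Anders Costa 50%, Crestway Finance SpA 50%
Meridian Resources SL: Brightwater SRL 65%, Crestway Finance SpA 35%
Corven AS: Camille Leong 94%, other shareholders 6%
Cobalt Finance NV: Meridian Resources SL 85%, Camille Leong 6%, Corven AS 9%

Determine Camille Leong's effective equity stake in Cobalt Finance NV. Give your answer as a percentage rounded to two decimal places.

Camille reaches Cobalt along 4 paths.
Via Brightwater → Meridian: 8% × 65% × 85% = 4.42%.
Via Orbis → Crestway → Meridian: 42% × 16% × 35% × 85% = 1.9992%.
Direct stake: 6% = 6%.
Via Corven: 94% × 9% = 8.46%.
Total: 4.42% + 1.9992% + 6% + 8.46% = 20.8792%.
Rounded: 20.88%.

20.88%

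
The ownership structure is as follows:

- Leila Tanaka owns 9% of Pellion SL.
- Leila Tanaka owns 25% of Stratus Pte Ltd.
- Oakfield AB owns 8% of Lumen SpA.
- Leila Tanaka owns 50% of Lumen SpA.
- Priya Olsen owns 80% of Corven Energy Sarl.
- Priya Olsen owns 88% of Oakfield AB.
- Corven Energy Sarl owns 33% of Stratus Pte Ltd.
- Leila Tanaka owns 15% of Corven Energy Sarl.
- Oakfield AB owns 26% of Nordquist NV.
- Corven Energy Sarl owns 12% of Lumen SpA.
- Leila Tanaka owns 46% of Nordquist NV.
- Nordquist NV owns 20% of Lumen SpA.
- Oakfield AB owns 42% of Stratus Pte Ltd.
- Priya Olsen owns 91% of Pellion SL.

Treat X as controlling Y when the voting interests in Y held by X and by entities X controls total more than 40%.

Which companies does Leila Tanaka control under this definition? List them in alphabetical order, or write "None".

Lumen SpA, Nordquist NV

Leila holds 46% of Nordquist, so Leila controls Nordquist.
Nordquist and Leila together hold 20% + 50% = 70% of Lumen, so Leila controls Lumen.
No other company's threshold is met.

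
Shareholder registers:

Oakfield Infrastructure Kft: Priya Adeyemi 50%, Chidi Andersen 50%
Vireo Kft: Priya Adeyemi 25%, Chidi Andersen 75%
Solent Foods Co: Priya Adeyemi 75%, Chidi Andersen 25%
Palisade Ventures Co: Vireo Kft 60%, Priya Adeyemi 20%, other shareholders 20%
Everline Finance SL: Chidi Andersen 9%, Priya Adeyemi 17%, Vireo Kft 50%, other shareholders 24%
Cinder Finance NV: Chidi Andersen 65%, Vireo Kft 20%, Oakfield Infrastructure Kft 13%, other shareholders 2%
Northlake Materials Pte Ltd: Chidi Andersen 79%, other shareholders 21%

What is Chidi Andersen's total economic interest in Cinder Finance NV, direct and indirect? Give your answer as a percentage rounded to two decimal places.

Chidi reaches Cinder along 3 paths.
Direct stake: 65% = 65%.
Via Vireo: 75% × 20% = 15%.
Via Oakfield: 50% × 13% = 6.5%.
Total: 65% + 15% + 6.5% = 86.5%.
Rounded: 86.50%.

86.50%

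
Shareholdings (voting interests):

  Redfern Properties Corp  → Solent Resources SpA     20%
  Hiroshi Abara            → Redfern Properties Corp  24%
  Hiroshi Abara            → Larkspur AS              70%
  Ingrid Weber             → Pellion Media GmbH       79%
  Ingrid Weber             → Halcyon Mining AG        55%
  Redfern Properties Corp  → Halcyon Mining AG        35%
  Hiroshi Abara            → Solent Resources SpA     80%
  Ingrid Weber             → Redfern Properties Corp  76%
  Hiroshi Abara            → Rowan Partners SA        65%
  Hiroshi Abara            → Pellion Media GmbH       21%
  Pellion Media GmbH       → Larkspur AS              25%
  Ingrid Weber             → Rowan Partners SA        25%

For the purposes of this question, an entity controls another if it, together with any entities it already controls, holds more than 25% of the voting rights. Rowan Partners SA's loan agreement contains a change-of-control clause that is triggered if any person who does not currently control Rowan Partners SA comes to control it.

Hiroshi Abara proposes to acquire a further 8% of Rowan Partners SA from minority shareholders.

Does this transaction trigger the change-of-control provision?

No

The purchase changes only Hiroshi's holdings, so Hiroshi is the only person who could newly come to control Rowan.
Hiroshi holds 65% of Rowan, so Hiroshi controls Rowan.
So Hiroshi already controls Rowan before the transaction.
After the purchase, Hiroshi's direct stake in Rowan rises to 65% + 8% = 73%.
Hiroshi controlled Rowan already, so this is not a new person acquiring control; every other person's position is unchanged or reduced.
No new person acquires control, so the clause is not triggered.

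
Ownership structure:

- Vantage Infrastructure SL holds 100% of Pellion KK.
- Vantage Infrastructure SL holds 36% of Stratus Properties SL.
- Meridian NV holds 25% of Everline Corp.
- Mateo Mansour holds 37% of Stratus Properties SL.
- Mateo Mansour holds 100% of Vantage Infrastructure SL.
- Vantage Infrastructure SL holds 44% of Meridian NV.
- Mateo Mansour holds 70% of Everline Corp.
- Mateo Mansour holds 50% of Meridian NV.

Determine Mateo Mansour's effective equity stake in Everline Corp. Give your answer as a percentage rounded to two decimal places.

Mateo reaches Everline along 3 paths.
Via Vantage → Meridian: 100% × 44% × 25% = 11%.
Via Meridian: 50% × 25% = 12.5%.
Direct stake: 70% = 70%.
Total: 11% + 12.5% + 70% = 93.5%.
Rounded: 93.50%.

93.50%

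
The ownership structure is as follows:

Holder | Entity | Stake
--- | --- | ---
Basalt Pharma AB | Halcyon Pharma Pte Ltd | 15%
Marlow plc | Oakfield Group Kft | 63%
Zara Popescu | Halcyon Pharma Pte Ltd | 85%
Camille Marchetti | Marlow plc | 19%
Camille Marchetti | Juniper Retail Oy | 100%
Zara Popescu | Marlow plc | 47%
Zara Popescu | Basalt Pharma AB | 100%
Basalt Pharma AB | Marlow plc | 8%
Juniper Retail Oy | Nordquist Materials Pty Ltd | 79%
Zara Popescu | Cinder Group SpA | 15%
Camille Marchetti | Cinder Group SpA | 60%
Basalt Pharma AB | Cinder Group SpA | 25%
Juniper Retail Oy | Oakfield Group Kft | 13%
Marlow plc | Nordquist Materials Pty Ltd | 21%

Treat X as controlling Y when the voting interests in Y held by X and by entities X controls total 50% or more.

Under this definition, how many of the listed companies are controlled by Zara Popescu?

Zara holds 100% of Basalt, so Zara controls Basalt.
Zara and Basalt together hold 47% + 8% = 55% of Marlow, so Zara controls Marlow.
Marlow holds 63% of Oakfield, so Zara controls Oakfield.
Zara and Basalt together hold 85% + 15% = 100% of Halcyon, so Zara controls Halcyon.
No other company's threshold is met.
Zara controls 4 companies.

4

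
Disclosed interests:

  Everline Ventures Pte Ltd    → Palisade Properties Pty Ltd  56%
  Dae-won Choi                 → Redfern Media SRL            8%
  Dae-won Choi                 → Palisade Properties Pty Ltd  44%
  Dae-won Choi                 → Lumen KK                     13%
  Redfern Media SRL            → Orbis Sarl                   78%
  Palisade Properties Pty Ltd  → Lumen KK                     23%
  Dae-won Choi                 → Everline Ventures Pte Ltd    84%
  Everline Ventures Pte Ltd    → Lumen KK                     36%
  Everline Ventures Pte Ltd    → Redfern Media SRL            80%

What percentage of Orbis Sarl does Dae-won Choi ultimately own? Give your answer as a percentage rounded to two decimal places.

58.66%

Dae-won reaches Orbis along 2 paths.
Via Everline → Redfern: 84% × 80% × 78% = 52.416%.
Via Redfern: 8% × 78% = 6.24%.
Total: 52.416% + 6.24% = 58.656%.
Rounded: 58.66%.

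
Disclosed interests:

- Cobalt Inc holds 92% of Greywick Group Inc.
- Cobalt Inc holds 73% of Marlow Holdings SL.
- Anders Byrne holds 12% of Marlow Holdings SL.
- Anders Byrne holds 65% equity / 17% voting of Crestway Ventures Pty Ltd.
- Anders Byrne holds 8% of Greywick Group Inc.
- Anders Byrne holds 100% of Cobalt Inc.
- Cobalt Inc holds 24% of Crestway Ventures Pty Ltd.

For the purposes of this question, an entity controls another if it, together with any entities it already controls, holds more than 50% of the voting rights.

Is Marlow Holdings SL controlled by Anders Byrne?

Anders holds 100% of Cobalt, so Anders controls Cobalt.
Cobalt and Anders together hold 73% + 12% = 85% of Marlow, so Anders controls Marlow.

Yes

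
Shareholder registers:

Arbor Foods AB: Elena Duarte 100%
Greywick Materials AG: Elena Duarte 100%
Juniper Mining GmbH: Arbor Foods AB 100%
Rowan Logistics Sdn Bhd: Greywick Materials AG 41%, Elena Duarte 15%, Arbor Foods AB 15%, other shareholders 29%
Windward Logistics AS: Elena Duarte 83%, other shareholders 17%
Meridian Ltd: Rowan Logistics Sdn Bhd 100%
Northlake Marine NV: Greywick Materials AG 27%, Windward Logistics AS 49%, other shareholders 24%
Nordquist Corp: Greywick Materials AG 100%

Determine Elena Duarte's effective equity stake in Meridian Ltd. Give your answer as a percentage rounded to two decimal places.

71.00%

Elena reaches Meridian along 3 paths.
Via Greywick → Rowan: 100% × 41% × 100% = 41%.
Via Rowan: 15% × 100% = 15%.
Via Arbor → Rowan: 100% × 15% × 100% = 15%.
Total: 41% + 15% + 15% = 71%.
Rounded: 71.00%.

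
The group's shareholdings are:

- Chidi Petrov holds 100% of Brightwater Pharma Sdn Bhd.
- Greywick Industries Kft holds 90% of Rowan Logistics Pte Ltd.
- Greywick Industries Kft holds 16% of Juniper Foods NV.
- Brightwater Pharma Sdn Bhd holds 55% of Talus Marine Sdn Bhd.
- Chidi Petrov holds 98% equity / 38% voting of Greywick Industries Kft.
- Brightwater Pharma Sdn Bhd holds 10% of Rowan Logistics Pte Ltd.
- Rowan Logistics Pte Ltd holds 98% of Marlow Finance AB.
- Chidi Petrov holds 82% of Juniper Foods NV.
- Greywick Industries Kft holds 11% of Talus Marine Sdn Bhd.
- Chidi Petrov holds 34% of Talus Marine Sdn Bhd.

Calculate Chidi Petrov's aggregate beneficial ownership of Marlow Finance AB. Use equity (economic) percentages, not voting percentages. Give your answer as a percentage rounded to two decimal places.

Chidi reaches Marlow along 2 paths.
Via Brightwater → Rowan: 100% × 10% × 98% = 9.8%.
Via Greywick → Rowan: 98% × 90% × 98% = 86.436%.
Total: 9.8% + 86.436% = 96.236%.
Rounded: 96.24%.

96.24%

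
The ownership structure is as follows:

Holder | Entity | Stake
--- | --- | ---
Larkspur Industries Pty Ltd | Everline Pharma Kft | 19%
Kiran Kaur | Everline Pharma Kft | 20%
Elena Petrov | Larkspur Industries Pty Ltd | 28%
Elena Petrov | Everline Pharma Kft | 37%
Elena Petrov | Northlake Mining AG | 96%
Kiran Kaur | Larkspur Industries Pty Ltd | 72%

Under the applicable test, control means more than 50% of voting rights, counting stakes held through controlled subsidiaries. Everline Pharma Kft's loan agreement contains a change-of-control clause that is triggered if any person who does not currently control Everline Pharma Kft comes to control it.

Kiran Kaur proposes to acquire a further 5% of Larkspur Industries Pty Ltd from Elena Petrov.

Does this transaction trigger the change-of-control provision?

No

The purchase adds only to Kiran's holdings (Elena's stake shrinks), so Kiran is the only person who could newly come to control Everline.
Kiran holds 72% of Larkspur, so Kiran controls Larkspur.
In Everline, Kiran's side holds only 20% + 19% = 39%, not > 50%.
So before the transaction, Kiran does not control Everline.
After the purchase, Kiran's direct stake in Larkspur rises to 72% + 5% = 77%, and Elena's stake falls to 23%.
Kiran holds 77% of Larkspur, so Kiran controls Larkspur.
After the transaction, Kiran's side holds 20% + 19% = 39% of Everline, not > 50%, so Kiran still does not control Everline.
No new person acquires control, so the clause is not triggered.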